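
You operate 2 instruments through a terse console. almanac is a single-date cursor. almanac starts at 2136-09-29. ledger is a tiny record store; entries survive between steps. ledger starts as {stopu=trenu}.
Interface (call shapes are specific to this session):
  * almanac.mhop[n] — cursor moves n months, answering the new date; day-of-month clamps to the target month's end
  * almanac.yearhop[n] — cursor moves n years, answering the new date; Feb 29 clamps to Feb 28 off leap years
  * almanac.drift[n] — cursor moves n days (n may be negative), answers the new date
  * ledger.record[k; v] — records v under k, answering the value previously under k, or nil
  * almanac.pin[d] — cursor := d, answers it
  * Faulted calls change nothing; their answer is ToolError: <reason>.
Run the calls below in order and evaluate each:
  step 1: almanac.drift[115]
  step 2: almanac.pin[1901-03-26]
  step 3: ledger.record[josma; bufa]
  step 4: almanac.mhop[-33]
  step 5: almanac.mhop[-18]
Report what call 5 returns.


Answer: 1896-12-26

Derivation:
Now I run almanac.drift with n: 115, and see 2137-01-22.
I try almanac.pin with d: 1901-03-26, which returns 1901-03-26.
I invoke ledger.record with k: josma, v: bufa: nil.
Then almanac.mhop with n: -33, yielding 1898-06-26.
Then almanac.mhop with n: -18, which returns 1896-12-26.


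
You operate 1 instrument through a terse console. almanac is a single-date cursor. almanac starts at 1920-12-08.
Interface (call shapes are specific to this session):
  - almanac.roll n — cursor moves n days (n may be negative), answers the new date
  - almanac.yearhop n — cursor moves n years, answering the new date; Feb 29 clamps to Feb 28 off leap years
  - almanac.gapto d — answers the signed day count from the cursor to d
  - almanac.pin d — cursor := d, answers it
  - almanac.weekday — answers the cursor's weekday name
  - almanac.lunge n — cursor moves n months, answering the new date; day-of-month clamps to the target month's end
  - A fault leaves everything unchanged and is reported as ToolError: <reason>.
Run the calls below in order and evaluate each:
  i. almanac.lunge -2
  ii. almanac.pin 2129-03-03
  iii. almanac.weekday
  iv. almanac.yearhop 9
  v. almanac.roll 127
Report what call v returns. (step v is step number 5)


Answer: 2138-07-08

Derivation:
Step: almanac.lunge[n=-2]
Result: 1920-10-08
Step: almanac.pin[d=2129-03-03]
Result: 2129-03-03
Step: almanac.weekday[]
Result: Thursday
Step: almanac.yearhop[n=9]
Result: 2138-03-03
Step: almanac.roll[n=127]
Result: 2138-07-08


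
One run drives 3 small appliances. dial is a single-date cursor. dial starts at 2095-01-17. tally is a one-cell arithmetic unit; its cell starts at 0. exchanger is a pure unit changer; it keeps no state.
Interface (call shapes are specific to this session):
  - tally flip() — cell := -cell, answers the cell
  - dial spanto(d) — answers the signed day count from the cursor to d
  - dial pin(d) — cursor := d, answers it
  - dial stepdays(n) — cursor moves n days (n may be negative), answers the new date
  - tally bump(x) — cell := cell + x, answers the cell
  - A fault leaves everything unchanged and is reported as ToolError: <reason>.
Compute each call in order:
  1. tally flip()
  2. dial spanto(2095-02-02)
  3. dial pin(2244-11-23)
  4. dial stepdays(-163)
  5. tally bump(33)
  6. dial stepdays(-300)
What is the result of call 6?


Do: tally flip[]
See: 0
Do: dial spanto[d=2095-02-02]
See: 16
Do: dial pin[d=2244-11-23]
See: 2244-11-23
Do: dial stepdays[n=-163]
See: 2244-06-13
Do: tally bump[x=33]
See: 33
Do: dial stepdays[n=-300]
See: 2243-08-18

Answer: 2243-08-18


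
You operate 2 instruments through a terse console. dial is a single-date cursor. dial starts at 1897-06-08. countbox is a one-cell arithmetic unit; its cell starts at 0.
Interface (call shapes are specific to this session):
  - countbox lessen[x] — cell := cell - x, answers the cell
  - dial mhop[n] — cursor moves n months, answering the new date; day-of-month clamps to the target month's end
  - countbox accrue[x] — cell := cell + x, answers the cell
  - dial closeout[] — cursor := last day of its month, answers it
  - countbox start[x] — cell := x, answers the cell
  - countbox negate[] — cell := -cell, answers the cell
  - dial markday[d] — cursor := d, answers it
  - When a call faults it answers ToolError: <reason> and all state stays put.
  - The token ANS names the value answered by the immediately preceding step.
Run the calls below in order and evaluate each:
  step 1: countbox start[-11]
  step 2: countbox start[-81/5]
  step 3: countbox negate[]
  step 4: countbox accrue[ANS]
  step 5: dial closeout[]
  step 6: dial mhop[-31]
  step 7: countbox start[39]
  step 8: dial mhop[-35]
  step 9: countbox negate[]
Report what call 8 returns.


# countbox start(-11) => -11
# countbox start(-81/5) => -81/5
# countbox negate() => 81/5
# countbox accrue(ANS) => 162/5
# dial closeout() => 1897-06-30
# dial mhop(-31) => 1894-11-30
# countbox start(39) => 39
# dial mhop(-35) => 1891-12-30
# countbox negate() => -39

Answer: 1891-12-30


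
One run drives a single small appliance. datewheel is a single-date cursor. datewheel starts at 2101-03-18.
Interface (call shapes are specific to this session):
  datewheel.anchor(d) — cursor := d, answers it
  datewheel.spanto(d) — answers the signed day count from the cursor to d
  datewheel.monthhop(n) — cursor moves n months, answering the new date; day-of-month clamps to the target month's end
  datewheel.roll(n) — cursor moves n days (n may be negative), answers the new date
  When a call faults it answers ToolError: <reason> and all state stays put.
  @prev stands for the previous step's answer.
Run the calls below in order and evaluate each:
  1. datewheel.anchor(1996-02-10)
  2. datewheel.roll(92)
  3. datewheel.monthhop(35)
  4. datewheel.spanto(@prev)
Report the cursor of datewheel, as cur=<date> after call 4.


Answer: cur=1999-04-12

Derivation:
-- 1. datewheel.anchor(d: 1996-02-10) -> 1996-02-10
-- 2. datewheel.roll(n: 92) -> 1996-05-12
-- 3. datewheel.monthhop(n: 35) -> 1999-04-12
-- 4. datewheel.spanto(d: @prev) -> 0


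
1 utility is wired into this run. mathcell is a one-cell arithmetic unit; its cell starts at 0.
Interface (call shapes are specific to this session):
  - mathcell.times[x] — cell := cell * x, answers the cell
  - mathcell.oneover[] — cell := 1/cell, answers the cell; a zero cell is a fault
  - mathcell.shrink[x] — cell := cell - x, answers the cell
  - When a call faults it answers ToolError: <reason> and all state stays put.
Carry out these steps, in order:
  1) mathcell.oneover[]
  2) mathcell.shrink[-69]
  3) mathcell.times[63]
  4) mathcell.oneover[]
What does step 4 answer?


>> mathcell.oneover()
<< ToolError: reciprocal of zero
>> mathcell.shrink(x: -69)
<< 69
>> mathcell.times(x: 63)
<< 4347
>> mathcell.oneover()
<< 1/4347

Answer: 1/4347


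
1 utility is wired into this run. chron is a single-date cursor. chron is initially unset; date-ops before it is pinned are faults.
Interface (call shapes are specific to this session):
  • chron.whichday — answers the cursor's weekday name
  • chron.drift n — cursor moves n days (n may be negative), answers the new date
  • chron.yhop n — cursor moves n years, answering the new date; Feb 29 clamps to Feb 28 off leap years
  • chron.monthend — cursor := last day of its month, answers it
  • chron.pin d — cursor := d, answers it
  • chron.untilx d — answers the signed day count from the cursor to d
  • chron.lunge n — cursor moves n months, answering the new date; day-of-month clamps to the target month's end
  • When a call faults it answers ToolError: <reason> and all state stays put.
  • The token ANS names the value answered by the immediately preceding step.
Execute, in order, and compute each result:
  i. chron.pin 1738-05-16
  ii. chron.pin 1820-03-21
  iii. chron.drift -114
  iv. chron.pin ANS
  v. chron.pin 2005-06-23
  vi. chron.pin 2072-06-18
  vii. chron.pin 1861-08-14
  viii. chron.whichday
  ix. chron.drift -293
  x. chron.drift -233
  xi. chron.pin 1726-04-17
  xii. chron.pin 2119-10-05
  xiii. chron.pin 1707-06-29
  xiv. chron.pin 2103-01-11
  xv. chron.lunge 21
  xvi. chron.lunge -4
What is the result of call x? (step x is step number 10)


Answer: 1860-03-06

Derivation:
Step: pin[1738-05-16]
Result: 1738-05-16
Step: pin[1820-03-21]
Result: 1820-03-21
Step: drift[-114]
Result: 1819-11-28
Step: pin[ANS]
Result: 1819-11-28
Step: pin[2005-06-23]
Result: 2005-06-23
Step: pin[2072-06-18]
Result: 2072-06-18
Step: pin[1861-08-14]
Result: 1861-08-14
Step: whichday[]
Result: Wednesday
Step: drift[-293]
Result: 1860-10-25
Step: drift[-233]
Result: 1860-03-06
Step: pin[1726-04-17]
Result: 1726-04-17
Step: pin[2119-10-05]
Result: 2119-10-05
Step: pin[1707-06-29]
Result: 1707-06-29
Step: pin[2103-01-11]
Result: 2103-01-11
Step: lunge[21]
Result: 2104-10-11
Step: lunge[-4]
Result: 2104-06-11


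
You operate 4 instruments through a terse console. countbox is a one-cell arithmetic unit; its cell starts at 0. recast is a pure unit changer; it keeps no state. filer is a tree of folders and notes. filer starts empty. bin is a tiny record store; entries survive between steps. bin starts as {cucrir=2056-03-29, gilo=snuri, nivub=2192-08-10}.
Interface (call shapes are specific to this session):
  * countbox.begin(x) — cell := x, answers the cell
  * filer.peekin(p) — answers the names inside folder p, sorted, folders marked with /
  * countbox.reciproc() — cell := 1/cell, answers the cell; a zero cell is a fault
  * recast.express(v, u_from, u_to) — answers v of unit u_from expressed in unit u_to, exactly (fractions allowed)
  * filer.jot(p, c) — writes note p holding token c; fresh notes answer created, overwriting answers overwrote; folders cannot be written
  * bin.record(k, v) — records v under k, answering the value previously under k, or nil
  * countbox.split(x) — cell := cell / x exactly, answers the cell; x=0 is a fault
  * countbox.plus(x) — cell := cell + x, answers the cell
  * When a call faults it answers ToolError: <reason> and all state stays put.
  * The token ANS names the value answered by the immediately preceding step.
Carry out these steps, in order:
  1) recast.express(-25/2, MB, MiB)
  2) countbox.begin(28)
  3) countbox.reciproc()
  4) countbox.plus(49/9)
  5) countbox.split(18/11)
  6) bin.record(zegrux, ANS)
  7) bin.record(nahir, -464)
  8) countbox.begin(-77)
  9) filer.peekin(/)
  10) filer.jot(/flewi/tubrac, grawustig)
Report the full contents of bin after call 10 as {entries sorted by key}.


Answer: {cucrir=2056-03-29, gilo=snuri, nahir=-464, nivub=2192-08-10, zegrux=15191/4536}

Derivation:
Step: recast.express[-25/2; MB; MiB]
Result: -390625/32768
Step: countbox.begin[28]
Result: 28
Step: countbox.reciproc[]
Result: 1/28
Step: countbox.plus[49/9]
Result: 1381/252
Step: countbox.split[18/11]
Result: 15191/4536
Step: bin.record[zegrux; ANS]
Result: nil
Step: bin.record[nahir; -464]
Result: nil
Step: countbox.begin[-77]
Result: -77
Step: filer.peekin[/]
Result: []
Step: filer.jot[/flewi/tubrac; grawustig]
Result: ToolError: no parent


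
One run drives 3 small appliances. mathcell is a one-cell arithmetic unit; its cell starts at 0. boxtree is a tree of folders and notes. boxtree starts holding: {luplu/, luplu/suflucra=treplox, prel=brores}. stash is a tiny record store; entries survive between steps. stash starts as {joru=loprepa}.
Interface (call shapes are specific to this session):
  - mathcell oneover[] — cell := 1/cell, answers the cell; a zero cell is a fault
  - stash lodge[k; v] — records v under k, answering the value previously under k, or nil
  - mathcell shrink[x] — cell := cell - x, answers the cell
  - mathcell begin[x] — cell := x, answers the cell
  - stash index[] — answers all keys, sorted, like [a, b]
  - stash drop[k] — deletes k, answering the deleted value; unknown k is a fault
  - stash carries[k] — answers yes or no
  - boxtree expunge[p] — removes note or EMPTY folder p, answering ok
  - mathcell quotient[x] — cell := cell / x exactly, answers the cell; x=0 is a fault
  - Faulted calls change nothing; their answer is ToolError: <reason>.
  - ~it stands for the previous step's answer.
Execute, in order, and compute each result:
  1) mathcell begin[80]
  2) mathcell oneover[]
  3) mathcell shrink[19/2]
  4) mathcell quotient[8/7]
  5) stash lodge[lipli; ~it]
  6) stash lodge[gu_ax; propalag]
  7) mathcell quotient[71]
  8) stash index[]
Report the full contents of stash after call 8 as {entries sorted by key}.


Act: mathcell begin[x='80']
Obs: 80
Act: mathcell oneover[]
Obs: 1/80
Act: mathcell shrink[x='19/2']
Obs: -759/80
Act: mathcell quotient[x='8/7']
Obs: -5313/640
Act: stash lodge[k='lipli'; v='~it']
Obs: nil
Act: stash lodge[k='gu_ax'; v='propalag']
Obs: nil
Act: mathcell quotient[x='71']
Obs: -5313/45440
Act: stash index[]
Obs: [gu_ax, joru, lipli]

Answer: {gu_ax=propalag, joru=loprepa, lipli=-5313/640}


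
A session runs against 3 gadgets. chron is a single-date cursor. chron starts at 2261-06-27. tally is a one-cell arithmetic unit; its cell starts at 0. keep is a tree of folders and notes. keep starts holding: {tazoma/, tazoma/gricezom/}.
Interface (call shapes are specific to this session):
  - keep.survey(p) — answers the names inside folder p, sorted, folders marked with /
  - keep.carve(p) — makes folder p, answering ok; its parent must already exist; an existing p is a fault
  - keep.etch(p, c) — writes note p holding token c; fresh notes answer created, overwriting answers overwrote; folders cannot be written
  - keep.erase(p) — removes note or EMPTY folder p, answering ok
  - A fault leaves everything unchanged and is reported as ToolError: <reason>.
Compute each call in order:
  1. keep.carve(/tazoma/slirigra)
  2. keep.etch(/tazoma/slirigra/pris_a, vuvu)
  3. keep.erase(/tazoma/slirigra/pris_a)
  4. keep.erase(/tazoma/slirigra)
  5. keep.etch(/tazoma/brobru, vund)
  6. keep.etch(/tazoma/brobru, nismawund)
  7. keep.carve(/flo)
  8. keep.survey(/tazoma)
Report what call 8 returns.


Using carve on p→/tazoma/slirigra, and get ok.
Now I run etch on p→/tazoma/slirigra/pris_a, c→vuvu: created.
Calling erase on p→/tazoma/slirigra/pris_a, and see ok.
Now I run erase on p→/tazoma/slirigra, yielding ok.
Invoking etch on p→/tazoma/brobru, c→vund: created.
Invoking etch on p→/tazoma/brobru, c→nismawund, giving overwrote.
I run carve on p→/flo, and observe ok.
Next I call survey on p→/tazoma, → [brobru, gricezom/].

Answer: [brobru, gricezom/]


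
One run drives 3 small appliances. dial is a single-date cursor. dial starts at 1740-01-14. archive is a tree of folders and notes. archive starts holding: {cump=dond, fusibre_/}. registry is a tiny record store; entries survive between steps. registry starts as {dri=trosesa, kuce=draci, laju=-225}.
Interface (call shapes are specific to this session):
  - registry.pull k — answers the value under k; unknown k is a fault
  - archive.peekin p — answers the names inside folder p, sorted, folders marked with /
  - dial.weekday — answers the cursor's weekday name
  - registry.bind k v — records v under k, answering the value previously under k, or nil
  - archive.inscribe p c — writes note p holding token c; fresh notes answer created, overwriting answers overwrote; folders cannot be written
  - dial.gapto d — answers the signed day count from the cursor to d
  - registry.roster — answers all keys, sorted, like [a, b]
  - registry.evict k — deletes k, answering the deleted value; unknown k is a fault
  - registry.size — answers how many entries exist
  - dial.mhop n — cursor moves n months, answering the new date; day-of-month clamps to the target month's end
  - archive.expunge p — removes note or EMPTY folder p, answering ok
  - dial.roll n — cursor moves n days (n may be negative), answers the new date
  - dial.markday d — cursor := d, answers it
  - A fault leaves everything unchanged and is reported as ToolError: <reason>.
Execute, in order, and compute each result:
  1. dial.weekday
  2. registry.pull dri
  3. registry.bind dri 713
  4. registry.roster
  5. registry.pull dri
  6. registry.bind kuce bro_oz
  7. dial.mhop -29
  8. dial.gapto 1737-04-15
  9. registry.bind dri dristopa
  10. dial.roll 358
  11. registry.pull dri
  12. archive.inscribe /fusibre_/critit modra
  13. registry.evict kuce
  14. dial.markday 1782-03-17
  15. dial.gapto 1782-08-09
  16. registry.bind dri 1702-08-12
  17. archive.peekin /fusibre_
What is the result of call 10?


Answer: 1738-08-07

Derivation:
>>> dial.weekday
[out] Thursday
>>> registry.pull k='dri'
[out] trosesa
>>> registry.bind k='dri' v='713'
[out] trosesa
>>> registry.roster
[out] [dri, kuce, laju]
>>> registry.pull k='dri'
[out] 713
>>> registry.bind k='kuce' v='bro_oz'
[out] draci
>>> dial.mhop n='-29'
[out] 1737-08-14
>>> dial.gapto d='1737-04-15'
[out] -121
>>> registry.bind k='dri' v='dristopa'
[out] 713
>>> dial.roll n='358'
[out] 1738-08-07
>>> registry.pull k='dri'
[out] dristopa
>>> archive.inscribe p='/fusibre_/critit' c='modra'
[out] created
>>> registry.evict k='kuce'
[out] bro_oz
>>> dial.markday d='1782-03-17'
[out] 1782-03-17
>>> dial.gapto d='1782-08-09'
[out] 145
>>> registry.bind k='dri' v='1702-08-12'
[out] dristopa
>>> archive.peekin p='/fusibre_'
[out] [critit]


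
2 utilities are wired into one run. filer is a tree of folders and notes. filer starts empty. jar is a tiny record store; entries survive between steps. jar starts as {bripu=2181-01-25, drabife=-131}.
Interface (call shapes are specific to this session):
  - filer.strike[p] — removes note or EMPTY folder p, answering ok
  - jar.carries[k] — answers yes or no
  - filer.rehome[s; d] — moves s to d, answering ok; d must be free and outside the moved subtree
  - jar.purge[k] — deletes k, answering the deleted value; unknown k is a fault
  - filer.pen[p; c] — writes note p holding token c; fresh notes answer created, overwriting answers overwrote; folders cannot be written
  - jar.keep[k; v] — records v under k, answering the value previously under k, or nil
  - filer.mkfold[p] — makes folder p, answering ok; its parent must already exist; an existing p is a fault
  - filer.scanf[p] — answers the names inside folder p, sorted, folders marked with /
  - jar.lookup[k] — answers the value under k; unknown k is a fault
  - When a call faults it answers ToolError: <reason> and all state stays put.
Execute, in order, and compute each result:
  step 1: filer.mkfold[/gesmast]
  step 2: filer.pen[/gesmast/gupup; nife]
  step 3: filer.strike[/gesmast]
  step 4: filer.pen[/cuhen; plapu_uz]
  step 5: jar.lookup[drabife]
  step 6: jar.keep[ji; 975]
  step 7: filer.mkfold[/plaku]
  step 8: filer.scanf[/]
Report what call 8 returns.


Answer: [cuhen, gesmast/, plaku/]

Derivation:
Do: filer.mkfold[p=/gesmast]
See: ok
Do: filer.pen[p=/gesmast/gupup; c=nife]
See: created
Do: filer.strike[p=/gesmast]
See: ToolError: not empty
Do: filer.pen[p=/cuhen; c=plapu_uz]
See: created
Do: jar.lookup[k=drabife]
See: -131
Do: jar.keep[k=ji; v=975]
See: nil
Do: filer.mkfold[p=/plaku]
See: ok
Do: filer.scanf[p=/]
See: [cuhen, gesmast/, plaku/]


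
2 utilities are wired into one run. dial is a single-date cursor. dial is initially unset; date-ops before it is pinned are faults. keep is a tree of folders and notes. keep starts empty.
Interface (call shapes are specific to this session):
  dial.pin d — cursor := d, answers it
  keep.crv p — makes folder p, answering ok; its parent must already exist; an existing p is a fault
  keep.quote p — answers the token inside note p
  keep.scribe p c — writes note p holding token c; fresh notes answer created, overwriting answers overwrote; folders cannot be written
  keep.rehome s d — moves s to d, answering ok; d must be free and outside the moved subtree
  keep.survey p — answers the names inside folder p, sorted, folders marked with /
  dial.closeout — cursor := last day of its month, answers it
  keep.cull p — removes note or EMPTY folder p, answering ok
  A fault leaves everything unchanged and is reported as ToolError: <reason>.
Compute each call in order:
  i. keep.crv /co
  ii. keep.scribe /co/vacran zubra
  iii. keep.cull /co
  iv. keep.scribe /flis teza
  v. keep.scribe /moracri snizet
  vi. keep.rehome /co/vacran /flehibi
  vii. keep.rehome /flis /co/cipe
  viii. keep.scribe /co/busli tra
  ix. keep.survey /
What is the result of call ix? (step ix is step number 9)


Answer: [co/, flehibi, moracri]

Derivation:
CALL keep.crv[p=/co]
RET  ok
CALL keep.scribe[p=/co/vacran; c=zubra]
RET  created
CALL keep.cull[p=/co]
RET  ToolError: not empty
CALL keep.scribe[p=/flis; c=teza]
RET  created
CALL keep.scribe[p=/moracri; c=snizet]
RET  created
CALL keep.rehome[s=/co/vacran; d=/flehibi]
RET  ok
CALL keep.rehome[s=/flis; d=/co/cipe]
RET  ok
CALL keep.scribe[p=/co/busli; c=tra]
RET  created
CALL keep.survey[p=/]
RET  [co/, flehibi, moracri]


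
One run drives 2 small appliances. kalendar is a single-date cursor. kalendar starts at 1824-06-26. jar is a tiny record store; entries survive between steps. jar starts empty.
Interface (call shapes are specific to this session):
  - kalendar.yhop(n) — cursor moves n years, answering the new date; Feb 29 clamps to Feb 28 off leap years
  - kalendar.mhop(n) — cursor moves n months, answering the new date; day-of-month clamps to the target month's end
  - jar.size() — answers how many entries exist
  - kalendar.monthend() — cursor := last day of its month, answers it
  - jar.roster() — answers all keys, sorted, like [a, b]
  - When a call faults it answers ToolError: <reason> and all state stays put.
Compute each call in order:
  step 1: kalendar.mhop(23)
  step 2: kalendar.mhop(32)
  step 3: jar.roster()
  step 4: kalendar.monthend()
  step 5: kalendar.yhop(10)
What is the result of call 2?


Answer: 1829-01-26

Derivation:
% 1. mhop(n: 23) ~> 1826-05-26
% 2. mhop(n: 32) ~> 1829-01-26
% 3. roster() ~> []
% 4. monthend() ~> 1829-01-31
% 5. yhop(n: 10) ~> 1839-01-31


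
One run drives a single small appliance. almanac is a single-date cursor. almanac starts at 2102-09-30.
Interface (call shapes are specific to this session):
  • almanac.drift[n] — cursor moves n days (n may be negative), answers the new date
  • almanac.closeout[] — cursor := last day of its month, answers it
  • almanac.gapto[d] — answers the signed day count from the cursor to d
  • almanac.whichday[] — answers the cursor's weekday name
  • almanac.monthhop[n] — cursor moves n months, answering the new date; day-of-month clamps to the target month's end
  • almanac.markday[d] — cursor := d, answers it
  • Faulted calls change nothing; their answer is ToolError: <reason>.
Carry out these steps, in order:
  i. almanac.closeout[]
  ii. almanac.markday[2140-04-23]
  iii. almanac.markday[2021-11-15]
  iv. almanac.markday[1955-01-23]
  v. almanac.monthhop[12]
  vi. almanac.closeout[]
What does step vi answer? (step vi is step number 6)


! 1. closeout() ~> 2102-09-30
! 2. markday(d: 2140-04-23) ~> 2140-04-23
! 3. markday(d: 2021-11-15) ~> 2021-11-15
! 4. markday(d: 1955-01-23) ~> 1955-01-23
! 5. monthhop(n: 12) ~> 1956-01-23
! 6. closeout() ~> 1956-01-31

Answer: 1956-01-31


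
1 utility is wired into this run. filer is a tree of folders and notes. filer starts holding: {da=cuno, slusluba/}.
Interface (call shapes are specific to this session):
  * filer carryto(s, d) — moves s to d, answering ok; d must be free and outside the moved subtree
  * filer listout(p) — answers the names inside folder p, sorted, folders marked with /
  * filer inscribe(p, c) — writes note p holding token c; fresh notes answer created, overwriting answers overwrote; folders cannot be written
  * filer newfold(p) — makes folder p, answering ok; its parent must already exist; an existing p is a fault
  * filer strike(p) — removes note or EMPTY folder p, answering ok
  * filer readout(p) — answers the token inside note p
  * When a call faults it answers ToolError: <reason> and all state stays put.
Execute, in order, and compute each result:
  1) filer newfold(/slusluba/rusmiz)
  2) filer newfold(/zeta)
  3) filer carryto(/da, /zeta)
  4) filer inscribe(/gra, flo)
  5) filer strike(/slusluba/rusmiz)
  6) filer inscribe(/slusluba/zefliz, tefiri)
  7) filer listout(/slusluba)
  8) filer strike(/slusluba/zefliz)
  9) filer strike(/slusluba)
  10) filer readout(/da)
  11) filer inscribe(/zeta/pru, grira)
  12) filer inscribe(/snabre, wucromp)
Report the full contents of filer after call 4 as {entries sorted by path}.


Answer: {da=cuno, gra=flo, slusluba/, slusluba/rusmiz/, zeta/}

Derivation:
·→ filer newfold(p→/slusluba/rusmiz)
·← ok
·→ filer newfold(p→/zeta)
·← ok
·→ filer carryto(s→/da, d→/zeta)
·← ToolError: exists
·→ filer inscribe(p→/gra, c→flo)
·← created
·→ filer strike(p→/slusluba/rusmiz)
·← ok
·→ filer inscribe(p→/slusluba/zefliz, c→tefiri)
·← created
·→ filer listout(p→/slusluba)
·← [zefliz]
·→ filer strike(p→/slusluba/zefliz)
·← ok
·→ filer strike(p→/slusluba)
·← ok
·→ filer readout(p→/da)
·← cuno
·→ filer inscribe(p→/zeta/pru, c→grira)
·← created
·→ filer inscribe(p→/snabre, c→wucromp)
·← created


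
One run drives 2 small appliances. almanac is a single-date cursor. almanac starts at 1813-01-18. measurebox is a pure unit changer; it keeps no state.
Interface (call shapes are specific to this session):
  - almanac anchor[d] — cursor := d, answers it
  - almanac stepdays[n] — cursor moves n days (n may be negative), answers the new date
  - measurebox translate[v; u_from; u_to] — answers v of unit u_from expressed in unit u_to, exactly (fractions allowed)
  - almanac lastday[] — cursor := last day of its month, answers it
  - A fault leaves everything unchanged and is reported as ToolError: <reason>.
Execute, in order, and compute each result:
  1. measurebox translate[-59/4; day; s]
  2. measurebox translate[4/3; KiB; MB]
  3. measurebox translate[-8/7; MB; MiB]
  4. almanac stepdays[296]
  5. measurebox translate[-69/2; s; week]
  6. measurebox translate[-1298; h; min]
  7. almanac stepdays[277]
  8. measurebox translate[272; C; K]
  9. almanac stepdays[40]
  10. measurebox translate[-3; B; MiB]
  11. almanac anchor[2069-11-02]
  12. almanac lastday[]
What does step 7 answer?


Step: measurebox translate[v='-59/4'; u_from='day'; u_to='s']
Result: -1274400
Step: measurebox translate[v='4/3'; u_from='KiB'; u_to='MB']
Result: 64/46875
Step: measurebox translate[v='-8/7'; u_from='MB'; u_to='MiB']
Result: -15625/14336
Step: almanac stepdays[n='296']
Result: 1813-11-10
Step: measurebox translate[v='-69/2'; u_from='s'; u_to='week']
Result: -23/403200
Step: measurebox translate[v='-1298'; u_from='h'; u_to='min']
Result: -77880
Step: almanac stepdays[n='277']
Result: 1814-08-14
Step: measurebox translate[v='272'; u_from='C'; u_to='K']
Result: 10903/20
Step: almanac stepdays[n='40']
Result: 1814-09-23
Step: measurebox translate[v='-3'; u_from='B'; u_to='MiB']
Result: -3/1048576
Step: almanac anchor[d='2069-11-02']
Result: 2069-11-02
Step: almanac lastday[]
Result: 2069-11-30

Answer: 1814-08-14


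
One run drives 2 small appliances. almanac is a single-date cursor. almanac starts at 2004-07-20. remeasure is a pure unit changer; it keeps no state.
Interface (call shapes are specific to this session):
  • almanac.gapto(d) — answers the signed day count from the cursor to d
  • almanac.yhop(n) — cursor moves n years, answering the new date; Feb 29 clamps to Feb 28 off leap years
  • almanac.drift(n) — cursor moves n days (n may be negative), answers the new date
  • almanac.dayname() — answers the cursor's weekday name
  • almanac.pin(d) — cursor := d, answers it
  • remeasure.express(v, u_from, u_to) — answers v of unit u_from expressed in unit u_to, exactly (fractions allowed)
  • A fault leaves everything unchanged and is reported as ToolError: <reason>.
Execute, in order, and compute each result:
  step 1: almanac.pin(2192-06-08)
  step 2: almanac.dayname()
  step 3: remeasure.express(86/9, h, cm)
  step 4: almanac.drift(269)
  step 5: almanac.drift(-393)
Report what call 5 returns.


Do: almanac.pin[d→2192-06-08]
See: 2192-06-08
Do: almanac.dayname[]
See: Friday
Do: remeasure.express[v→86/9; u_from→h; u_to→cm]
See: ToolError: incompatible units
Do: almanac.drift[n→269]
See: 2193-03-04
Do: almanac.drift[n→-393]
See: 2192-02-05

Answer: 2192-02-05


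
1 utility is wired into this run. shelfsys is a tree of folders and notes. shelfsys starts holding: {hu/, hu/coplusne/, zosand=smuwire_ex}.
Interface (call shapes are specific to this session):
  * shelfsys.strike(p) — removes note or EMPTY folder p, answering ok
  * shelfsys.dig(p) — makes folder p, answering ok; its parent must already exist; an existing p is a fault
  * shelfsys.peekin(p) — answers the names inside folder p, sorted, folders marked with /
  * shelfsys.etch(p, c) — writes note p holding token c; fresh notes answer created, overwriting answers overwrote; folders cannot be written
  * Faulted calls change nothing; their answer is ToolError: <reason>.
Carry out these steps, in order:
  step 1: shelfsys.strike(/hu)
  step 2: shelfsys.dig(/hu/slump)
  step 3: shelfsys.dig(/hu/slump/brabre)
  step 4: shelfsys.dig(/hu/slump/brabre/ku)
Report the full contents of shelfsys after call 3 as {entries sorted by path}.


CALL shelfsys.strike[/hu]
RET  ToolError: not empty
CALL shelfsys.dig[/hu/slump]
RET  ok
CALL shelfsys.dig[/hu/slump/brabre]
RET  ok
CALL shelfsys.dig[/hu/slump/brabre/ku]
RET  ok

Answer: {hu/, hu/coplusne/, hu/slump/, hu/slump/brabre/, zosand=smuwire_ex}


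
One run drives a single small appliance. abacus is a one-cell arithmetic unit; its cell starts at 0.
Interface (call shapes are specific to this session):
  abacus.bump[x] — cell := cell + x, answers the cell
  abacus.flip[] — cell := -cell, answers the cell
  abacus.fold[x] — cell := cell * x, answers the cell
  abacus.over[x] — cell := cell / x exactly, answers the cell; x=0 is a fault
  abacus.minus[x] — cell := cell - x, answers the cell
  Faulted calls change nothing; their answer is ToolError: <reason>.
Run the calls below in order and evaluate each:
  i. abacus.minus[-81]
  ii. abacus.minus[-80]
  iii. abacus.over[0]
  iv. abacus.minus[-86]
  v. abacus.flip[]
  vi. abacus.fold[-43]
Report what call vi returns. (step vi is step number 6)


CALL minus[-81]
RET  81
CALL minus[-80]
RET  161
CALL over[0]
RET  ToolError: division by zero
CALL minus[-86]
RET  247
CALL flip[]
RET  -247
CALL fold[-43]
RET  10621

Answer: 10621


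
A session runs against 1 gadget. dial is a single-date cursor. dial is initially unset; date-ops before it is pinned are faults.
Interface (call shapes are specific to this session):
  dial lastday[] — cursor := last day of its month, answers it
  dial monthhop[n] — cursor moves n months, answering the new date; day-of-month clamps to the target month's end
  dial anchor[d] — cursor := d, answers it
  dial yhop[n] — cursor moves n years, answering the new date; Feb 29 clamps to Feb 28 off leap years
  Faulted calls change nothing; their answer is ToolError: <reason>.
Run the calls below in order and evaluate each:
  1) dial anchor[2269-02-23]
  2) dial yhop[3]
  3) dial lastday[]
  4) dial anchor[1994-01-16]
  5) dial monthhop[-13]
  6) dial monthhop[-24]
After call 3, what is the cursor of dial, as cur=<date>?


·→ dial anchor(d=2269-02-23)
·← 2269-02-23
·→ dial yhop(n=3)
·← 2272-02-23
·→ dial lastday()
·← 2272-02-29
·→ dial anchor(d=1994-01-16)
·← 1994-01-16
·→ dial monthhop(n=-13)
·← 1992-12-16
·→ dial monthhop(n=-24)
·← 1990-12-16

Answer: cur=2272-02-29


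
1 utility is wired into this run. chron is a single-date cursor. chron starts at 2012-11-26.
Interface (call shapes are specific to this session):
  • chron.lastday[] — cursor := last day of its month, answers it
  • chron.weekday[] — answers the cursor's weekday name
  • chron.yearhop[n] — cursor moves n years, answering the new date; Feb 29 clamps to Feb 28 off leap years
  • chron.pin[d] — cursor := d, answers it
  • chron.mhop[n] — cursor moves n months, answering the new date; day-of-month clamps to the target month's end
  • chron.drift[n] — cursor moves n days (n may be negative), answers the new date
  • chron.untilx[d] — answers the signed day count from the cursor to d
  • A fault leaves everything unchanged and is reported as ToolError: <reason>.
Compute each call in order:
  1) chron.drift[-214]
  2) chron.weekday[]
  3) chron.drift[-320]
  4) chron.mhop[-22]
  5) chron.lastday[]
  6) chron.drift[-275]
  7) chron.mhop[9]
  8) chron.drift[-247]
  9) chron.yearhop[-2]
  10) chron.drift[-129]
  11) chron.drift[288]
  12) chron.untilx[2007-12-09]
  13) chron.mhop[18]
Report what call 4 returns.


Answer: 2009-08-11

Derivation:
==> drift(n→-214)
<== 2012-04-26
==> weekday()
<== Thursday
==> drift(n→-320)
<== 2011-06-11
==> mhop(n→-22)
<== 2009-08-11
==> lastday()
<== 2009-08-31
==> drift(n→-275)
<== 2008-11-29
==> mhop(n→9)
<== 2009-08-29
==> drift(n→-247)
<== 2008-12-25
==> yearhop(n→-2)
<== 2006-12-25
==> drift(n→-129)
<== 2006-08-18
==> drift(n→288)
<== 2007-06-02
==> untilx(d→2007-12-09)
<== 190
==> mhop(n→18)
<== 2008-12-02


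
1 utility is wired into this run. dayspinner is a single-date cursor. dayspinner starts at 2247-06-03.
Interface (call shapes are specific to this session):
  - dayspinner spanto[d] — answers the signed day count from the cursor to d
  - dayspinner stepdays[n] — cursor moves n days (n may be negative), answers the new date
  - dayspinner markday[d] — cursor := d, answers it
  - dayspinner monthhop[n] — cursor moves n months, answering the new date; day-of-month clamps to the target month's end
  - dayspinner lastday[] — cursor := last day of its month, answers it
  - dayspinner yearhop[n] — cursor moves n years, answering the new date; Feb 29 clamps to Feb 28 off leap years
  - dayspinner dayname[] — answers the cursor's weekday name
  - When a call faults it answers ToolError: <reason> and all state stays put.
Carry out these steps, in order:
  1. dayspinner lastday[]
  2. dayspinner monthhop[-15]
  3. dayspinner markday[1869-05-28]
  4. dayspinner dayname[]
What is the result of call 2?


Answer: 2246-03-30

Derivation:
-- dayspinner lastday() == 2247-06-30
-- dayspinner monthhop(n: -15) == 2246-03-30
-- dayspinner markday(d: 1869-05-28) == 1869-05-28
-- dayspinner dayname() == Friday


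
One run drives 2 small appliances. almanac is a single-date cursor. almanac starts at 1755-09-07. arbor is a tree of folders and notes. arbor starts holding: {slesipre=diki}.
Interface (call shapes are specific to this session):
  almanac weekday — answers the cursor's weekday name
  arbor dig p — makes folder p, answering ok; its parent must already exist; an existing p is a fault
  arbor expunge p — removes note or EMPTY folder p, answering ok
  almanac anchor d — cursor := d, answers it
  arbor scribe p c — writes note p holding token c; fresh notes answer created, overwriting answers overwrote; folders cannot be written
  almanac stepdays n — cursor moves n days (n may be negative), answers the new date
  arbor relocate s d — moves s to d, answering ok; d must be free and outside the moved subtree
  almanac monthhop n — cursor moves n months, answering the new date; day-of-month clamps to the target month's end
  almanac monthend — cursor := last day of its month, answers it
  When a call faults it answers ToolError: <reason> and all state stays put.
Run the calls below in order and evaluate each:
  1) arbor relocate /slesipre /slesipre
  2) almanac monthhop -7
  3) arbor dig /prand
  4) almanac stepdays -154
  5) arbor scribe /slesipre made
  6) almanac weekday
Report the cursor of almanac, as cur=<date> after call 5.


CALL arbor relocate[s=/slesipre; d=/slesipre]
RET  ToolError: exists
CALL almanac monthhop[n=-7]
RET  1755-02-07
CALL arbor dig[p=/prand]
RET  ok
CALL almanac stepdays[n=-154]
RET  1754-09-06
CALL arbor scribe[p=/slesipre; c=made]
RET  overwrote
CALL almanac weekday[]
RET  Friday

Answer: cur=1754-09-06


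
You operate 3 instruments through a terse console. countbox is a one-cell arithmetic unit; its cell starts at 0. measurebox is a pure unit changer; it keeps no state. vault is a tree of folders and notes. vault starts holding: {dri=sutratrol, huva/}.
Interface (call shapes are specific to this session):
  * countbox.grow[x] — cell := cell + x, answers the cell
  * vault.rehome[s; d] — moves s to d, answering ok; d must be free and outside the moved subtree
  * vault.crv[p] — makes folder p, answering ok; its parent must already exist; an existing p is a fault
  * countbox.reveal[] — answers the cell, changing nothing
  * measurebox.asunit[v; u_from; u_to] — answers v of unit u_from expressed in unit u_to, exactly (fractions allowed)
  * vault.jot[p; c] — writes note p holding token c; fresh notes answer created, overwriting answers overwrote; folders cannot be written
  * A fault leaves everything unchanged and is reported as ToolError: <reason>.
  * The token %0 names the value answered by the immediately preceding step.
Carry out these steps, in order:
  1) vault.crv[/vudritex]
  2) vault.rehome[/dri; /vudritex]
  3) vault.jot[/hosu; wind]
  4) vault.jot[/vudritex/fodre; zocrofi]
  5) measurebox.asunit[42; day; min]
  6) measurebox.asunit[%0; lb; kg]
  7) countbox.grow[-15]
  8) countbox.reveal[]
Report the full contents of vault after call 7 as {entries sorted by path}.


Invoking vault.crv on p='/vudritex': ok.
I use vault.rehome on s='/dri', d='/vudritex': ToolError: exists.
Calling vault.jot on p='/hosu', c='wind', → created.
Calling vault.jot on p='/vudritex/fodre', c='zocrofi', → created.
I run measurebox.asunit on v='42', u_from='day', u_to='min', giving 60480.
Using measurebox.asunit on v='%0', u_from='lb', u_to='kg', and get 8572895793/312500.
I call countbox.grow on x='-15', yielding -15.
Calling countbox.reveal(), giving -15.

Answer: {dri=sutratrol, hosu=wind, huva/, vudritex/, vudritex/fodre=zocrofi}


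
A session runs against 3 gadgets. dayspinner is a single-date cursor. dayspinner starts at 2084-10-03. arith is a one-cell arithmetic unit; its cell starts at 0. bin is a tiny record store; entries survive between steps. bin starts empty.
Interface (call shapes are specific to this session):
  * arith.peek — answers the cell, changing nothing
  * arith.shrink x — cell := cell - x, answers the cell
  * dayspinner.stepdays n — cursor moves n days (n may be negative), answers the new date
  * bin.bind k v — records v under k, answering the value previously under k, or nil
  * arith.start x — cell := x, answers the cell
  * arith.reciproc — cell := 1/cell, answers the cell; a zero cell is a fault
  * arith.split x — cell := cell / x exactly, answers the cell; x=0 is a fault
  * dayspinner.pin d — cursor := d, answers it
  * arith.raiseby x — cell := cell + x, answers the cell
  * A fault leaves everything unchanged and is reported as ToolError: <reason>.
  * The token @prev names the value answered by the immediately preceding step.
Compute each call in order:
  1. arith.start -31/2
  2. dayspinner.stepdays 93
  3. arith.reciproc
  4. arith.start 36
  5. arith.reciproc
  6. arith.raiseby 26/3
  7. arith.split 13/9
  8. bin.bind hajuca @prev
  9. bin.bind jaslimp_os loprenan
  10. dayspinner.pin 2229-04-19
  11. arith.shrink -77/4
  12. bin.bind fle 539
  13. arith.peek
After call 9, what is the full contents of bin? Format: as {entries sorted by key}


I use arith.start passing x='-31/2', which returns -31/2.
Invoking dayspinner.stepdays passing n='93', — result: 2085-01-04.
I try arith.reciproc, and get -2/31.
I invoke arith.start passing x='36', and get 36.
Calling arith.reciproc, → 1/36.
Now I run arith.raiseby passing x='26/3', and observe 313/36.
I call arith.split passing x='13/9', → 313/52.
I invoke bin.bind passing k='hajuca', v='@prev', and get nil.
Then bin.bind passing k='jaslimp_os', v='loprenan', which returns nil.
I run dayspinner.pin passing d='2229-04-19', and observe 2229-04-19.
I call arith.shrink passing x='-77/4', and observe 657/26.
Invoking bin.bind passing k='fle', v='539', and observe nil.
Next I call arith.peek, — result: 657/26.

Answer: {hajuca=313/52, jaslimp_os=loprenan}
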